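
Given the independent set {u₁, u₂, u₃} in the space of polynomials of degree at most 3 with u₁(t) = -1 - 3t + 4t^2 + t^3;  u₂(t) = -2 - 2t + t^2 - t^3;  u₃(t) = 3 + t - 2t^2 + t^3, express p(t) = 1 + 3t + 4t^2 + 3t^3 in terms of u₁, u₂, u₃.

Work in coordinates with respect to the standard basis {1, t, …, t^3}.
Solve the system with u₁, u₂, u₃ as columns and p as the right-hand side.
Row-reducing the augmented matrix gives the unique coefficients (c₁, c₂, c₃) = (1, -4, -2).

p = u₁ - 4u₂ - 2u₃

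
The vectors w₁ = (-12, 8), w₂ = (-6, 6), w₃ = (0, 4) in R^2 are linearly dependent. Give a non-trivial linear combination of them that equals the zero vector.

w₁ - 2w₂ + w₃ = 0

Row-reduce the matrix with w₁, w₂, w₃ as columns; the null space gives the coefficients.
The free variable yields coefficients (1, -2, 1) (any nonzero multiple also works).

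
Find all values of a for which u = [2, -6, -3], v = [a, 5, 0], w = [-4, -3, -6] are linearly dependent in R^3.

a = -40/9

The set is linearly dependent precisely when det[u; v; w] = 0.
The determinant works out to -27*a - 120.
Setting this to zero gives a = -40/9.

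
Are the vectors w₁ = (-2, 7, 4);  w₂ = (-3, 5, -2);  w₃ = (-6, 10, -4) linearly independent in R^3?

linearly dependent

Row-reduce the matrix whose columns are w₁, w₂, w₃.
The reduction yields 2 nonzero rows, so the rank is 2.
Since rank 2 < 3, the set is linearly dependent.
Indeed 2w₂ - w₃ = 0.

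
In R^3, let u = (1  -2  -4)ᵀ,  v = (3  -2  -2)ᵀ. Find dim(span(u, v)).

Row-reduce the 2×3 matrix with these as rows.
Exactly 2 pivots survive; hence the rank is 2.

dim = 2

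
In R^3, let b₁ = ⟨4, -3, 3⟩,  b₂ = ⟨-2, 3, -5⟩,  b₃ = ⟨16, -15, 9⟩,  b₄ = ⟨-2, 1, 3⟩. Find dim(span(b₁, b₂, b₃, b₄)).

3

Apply Gaussian elimination to the matrix whose rows are b₁, b₂, b₃, b₄.
There are 3 pivot columns, so rank = 3.
(With 4 elements in a 3-dimensional space the rank is at most 3.)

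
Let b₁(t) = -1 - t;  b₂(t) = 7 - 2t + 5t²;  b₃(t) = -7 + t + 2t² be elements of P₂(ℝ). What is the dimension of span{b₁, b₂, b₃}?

dim = 3

Use coordinates relative to {1, t, t²}.
Form the matrix with b₁, b₂, b₃ as columns and reduce.
The echelon form has 3 nonzero rows, so the rank is 3.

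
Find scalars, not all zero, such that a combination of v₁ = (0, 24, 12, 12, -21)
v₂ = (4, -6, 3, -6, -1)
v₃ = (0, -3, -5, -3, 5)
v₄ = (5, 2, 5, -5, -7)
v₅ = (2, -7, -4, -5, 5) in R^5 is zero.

Set up α₁v₁ + … + α₅v₅ = 0 and solve the homogeneous system.
A generator of the null space is (1, 3, 3, -2, -1).

v₁ + 3v₂ + 3v₃ - 2v₄ - v₅ = 0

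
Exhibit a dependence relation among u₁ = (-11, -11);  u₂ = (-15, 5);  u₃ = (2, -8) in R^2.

Set up α₁u₁ + … + α₃u₃ = 0 and solve the homogeneous system.
A generator of the null space is (1, -1, -2).

u₁ - u₂ - 2u₃ = 0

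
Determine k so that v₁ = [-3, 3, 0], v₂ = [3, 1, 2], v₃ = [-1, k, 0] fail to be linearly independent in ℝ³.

Dependence holds iff the 3×3 matrix [v₁ v₂ v₃] is singular.
Expanding, det = 6*k - 6.
Solving 6*k - 6 = 0 yields k = 1.

k = 1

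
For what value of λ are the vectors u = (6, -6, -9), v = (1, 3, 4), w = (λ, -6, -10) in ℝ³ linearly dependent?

λ = 14

Dependence holds iff the 3×3 matrix [u v w] is singular.
Expanding, det = 3*λ - 42.
This vanishes exactly when λ = 14.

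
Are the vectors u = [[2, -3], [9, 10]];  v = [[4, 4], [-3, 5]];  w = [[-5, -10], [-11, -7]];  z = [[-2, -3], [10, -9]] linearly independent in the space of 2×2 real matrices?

Write each element as a coordinate vector in ℝ⁴ using {E₁₁, E₁₂, E₂₁, E₂₂}.
Form the 4×4 matrix with these as columns; its determinant is 5096.
A nonzero determinant means the columns are linearly independent.

linearly independent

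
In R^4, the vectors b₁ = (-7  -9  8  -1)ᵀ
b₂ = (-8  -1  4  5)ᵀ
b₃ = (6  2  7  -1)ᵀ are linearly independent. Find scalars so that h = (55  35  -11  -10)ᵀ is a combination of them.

Solve the system with b₁, b₂, b₃ as columns and h as the right-hand side.
The system has the unique solution (a₁, a₂, a₃) = (-3, -2, 3).

h = -3b₁ - 2b₂ + 3b₃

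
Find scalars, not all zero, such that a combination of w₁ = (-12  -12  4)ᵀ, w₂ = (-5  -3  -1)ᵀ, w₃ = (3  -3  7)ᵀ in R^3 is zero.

w₁ - 3w₂ - w₃ = 0

Row-reduce the matrix with w₁, w₂, w₃ as columns; the null space gives the coefficients.
One solution (up to scaling) is (1, -3, -1).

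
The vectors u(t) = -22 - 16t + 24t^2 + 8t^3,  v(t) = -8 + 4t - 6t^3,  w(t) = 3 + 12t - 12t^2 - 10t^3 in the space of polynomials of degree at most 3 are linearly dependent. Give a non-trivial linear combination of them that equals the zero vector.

Write each element as a vector in ℝ⁴ using {1, t, …, t^3}.
Write the vectors as columns of a matrix and find a nonzero vector in its null space.
One solution (up to scaling) is (1, -2, 2).

u - 2v + 2w = 0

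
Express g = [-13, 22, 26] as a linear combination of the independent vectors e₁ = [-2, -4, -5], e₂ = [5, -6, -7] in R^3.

g = -e₁ - 3e₂

Since e₁, e₂ are independent, the coefficients expressing g are uniquely determined by a linear system.
Back-substitution yields (α₁, α₂) = (-1, -3).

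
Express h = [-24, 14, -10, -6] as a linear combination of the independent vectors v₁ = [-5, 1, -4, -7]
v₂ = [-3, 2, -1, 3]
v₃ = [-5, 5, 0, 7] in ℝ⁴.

h = 3v₁ - 2v₂ + 3v₃

Since v₁, v₂, v₃ are independent, the coefficients expressing h are uniquely determined by a linear system.
The system has the unique solution (c₁, c₂, c₃) = (3, -2, 3).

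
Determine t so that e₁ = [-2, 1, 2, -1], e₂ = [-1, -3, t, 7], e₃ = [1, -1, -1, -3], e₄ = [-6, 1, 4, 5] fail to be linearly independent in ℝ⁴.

t = -21/11

The set is linearly dependent precisely when det[e₁; e₂; e₃; e₄] = 0.
Cofactor expansion gives det = -22*t - 42.
Setting this to zero gives t = -21/11.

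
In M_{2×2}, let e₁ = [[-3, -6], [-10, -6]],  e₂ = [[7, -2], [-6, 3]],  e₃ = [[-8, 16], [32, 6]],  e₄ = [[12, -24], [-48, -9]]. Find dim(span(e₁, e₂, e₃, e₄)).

dim = 2

Use coordinates relative to {E₁₁, E₁₂, E₂₁, E₂₂}.
Form the matrix with e₁, e₂, e₃, e₄ as columns and reduce.
Reduction leaves 2 leading entries, giving rank 2.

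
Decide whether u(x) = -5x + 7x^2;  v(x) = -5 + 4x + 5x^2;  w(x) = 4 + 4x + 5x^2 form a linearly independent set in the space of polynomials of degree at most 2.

Write each element as a coordinate vector in ℝ³ using {1, x, x^2}.
Place the vectors as rows of a 3×3 matrix and reduce to echelon form.
The reduction yields 3 nonzero rows, so the rank is 3.
Since rank = 3 (the number of vectors), the set is linearly independent.

linearly independent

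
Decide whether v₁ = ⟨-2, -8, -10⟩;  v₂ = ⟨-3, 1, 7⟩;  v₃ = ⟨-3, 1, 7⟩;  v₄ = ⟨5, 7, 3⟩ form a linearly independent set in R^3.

linearly dependent

There are 4 vectors in a 3-dimensional space, so they cannot be linearly independent.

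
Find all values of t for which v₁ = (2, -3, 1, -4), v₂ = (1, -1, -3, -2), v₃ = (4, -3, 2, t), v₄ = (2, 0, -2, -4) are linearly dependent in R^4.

Place the vectors as rows of a 4×4 matrix; dependence ⇔ determinant zero.
The determinant works out to -18*t - 144.
Solving -18*t - 144 = 0 yields t = -8.

t = -8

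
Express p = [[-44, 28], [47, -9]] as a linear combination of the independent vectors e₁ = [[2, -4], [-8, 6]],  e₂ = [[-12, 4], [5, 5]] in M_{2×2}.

Identify each element with its coordinate vector in ℝ⁴ via {E₁₁, E₁₂, E₂₁, E₂₂}.
Write p = c₁e₁ + c₂e₂ and equate components.
Back-substitution yields (c₁, c₂) = (-4, 3).

p = -4e₁ + 3e₂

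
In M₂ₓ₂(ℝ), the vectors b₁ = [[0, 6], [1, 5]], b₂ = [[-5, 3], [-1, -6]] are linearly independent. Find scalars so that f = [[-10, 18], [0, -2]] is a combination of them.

Take coordinate vectors relative to {E₁₁, E₁₂, E₂₁, E₂₂}.
Since b₁, b₂ are independent, the coefficients expressing f are uniquely determined by a linear system.
Row-reducing the augmented matrix gives the unique coefficients (c₁, c₂) = (2, 2).

f = 2b₁ + 2b₂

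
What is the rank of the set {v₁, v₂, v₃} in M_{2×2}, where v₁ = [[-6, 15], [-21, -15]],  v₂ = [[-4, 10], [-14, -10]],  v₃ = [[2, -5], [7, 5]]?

rank 1

Pass to coordinate vectors with respect to the basis {E₁₁, E₁₂, E₂₁, E₂₂}.
Apply Gaussian elimination to the matrix whose rows are v₁, v₂, v₃.
Exactly 1 pivot survives; hence the rank is 1.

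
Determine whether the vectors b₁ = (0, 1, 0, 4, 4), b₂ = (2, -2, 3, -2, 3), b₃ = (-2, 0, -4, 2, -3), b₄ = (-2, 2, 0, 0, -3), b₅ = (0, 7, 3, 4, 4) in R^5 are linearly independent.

Row-reduce the matrix whose columns are b₁, b₂, b₃, b₄, b₅.
The reduction yields 4 nonzero rows, so the rank is 4.
Since rank 4 < 5, the set is linearly dependent.
Indeed b₁ - 3b₂ - 3b₃ - b₅ = 0.

linearly dependent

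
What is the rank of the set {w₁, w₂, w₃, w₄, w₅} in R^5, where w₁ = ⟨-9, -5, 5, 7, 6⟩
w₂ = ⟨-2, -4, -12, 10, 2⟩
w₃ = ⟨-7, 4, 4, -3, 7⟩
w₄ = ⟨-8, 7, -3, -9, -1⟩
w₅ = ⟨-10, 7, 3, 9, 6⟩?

Row-reduce the 5×5 matrix with these as rows.
Exactly 5 pivots survive; hence the rank is 5.

rank 5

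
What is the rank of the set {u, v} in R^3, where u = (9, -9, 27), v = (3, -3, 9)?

Row-reduce the 2×3 matrix with these as rows.
Reduction leaves 1 leading entry, giving rank 1.

rank 1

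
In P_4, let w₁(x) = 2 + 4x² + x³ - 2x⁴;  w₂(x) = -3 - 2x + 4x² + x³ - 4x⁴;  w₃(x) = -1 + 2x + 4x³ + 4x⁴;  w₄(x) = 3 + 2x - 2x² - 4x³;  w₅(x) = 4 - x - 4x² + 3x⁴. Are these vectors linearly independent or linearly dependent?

Take coordinates with respect to the standard basis {1, x, …, x⁴}.
Form the 5×5 matrix with these as columns; its determinant is -100.
A nonzero determinant means the columns are linearly independent.

linearly independent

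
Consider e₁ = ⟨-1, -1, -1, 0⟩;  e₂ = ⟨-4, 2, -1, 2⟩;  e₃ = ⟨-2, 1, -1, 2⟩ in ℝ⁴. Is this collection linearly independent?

Row-reduce the matrix whose columns are e₁, e₂, e₃.
The reduction yields 3 nonzero rows, so the rank is 3.
Since rank = 3 (the number of vectors), the set is linearly independent.

linearly independent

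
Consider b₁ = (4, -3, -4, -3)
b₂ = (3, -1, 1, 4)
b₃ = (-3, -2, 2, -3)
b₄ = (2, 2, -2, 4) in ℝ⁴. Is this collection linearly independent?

Form the 4×4 matrix with these as columns; its determinant is 140.
A nonzero determinant means the columns are linearly independent.

linearly independent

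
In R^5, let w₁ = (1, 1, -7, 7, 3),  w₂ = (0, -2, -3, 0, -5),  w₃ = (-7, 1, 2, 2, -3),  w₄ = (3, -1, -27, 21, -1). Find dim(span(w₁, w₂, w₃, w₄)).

Apply Gaussian elimination to the matrix whose rows are w₁, w₂, w₃, w₄.
There are 3 pivot columns, so rank = 3.

dim = 3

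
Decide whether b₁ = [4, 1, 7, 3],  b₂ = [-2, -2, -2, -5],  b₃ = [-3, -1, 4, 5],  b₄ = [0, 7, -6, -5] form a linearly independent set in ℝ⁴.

Row-reduce the matrix whose columns are b₁, b₂, b₃, b₄.
The reduction yields 4 nonzero rows, so the rank is 4.
Since rank = 4 (the number of vectors), the set is linearly independent.

linearly independent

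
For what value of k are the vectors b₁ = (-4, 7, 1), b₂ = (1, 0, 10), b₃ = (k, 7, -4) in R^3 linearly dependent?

The set is linearly dependent precisely when det[b₁; b₂; b₃] = 0.
The determinant works out to 70*k + 315.
This vanishes exactly when k = -9/2.

k = -9/2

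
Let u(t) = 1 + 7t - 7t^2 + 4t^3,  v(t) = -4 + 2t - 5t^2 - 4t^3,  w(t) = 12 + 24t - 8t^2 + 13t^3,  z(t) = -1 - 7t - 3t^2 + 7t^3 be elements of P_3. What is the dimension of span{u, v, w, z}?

3

Pass to coordinate vectors with respect to the basis {1, t, …, t^3}.
Put the 4×4 matrix [u|v|w|z] into echelon form.
The echelon form has 3 nonzero rows, so the rank is 3.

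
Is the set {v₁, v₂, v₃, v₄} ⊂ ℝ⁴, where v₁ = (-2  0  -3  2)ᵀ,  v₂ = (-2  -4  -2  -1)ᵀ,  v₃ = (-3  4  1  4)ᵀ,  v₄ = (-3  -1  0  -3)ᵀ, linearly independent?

The matrix [v₁|v₂|v₃|v₄] has determinant -205.
A nonzero determinant means the columns are linearly independent.

linearly independent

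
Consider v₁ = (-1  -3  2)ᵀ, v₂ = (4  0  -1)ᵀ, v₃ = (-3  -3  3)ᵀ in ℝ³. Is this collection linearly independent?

Form the 3×3 matrix with these as columns; its determinant is 6.
A nonzero determinant means the columns are linearly independent.

linearly independent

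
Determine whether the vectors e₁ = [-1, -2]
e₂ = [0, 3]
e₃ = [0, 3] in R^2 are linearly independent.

linearly dependent

There are 3 vectors in a 2-dimensional space, so they cannot be linearly independent.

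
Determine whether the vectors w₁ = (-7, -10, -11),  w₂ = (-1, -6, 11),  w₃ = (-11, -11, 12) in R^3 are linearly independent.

Form the 3×3 matrix with these as columns; its determinant is 1352.
A nonzero determinant means the columns are linearly independent.

linearly independent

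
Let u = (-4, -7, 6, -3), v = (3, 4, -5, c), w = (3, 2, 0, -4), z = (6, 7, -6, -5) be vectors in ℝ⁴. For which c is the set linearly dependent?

Dependence holds iff the 4×4 matrix [u v w z] is singular.
The determinant works out to -24*c - 84.
Setting this to zero gives c = -7/2.

c = -7/2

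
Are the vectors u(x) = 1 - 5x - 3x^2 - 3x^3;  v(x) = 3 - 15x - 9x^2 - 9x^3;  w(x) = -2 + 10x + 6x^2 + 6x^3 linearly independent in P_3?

linearly dependent

Take coordinates with respect to the standard basis {1, x, …, x^3}.
Place the vectors as rows of a 3×4 matrix and reduce to echelon form.
The reduction yields 1 nonzero row, so the rank is 1.
Since rank 1 < 3, the set is linearly dependent.
Indeed 3u - v = 0.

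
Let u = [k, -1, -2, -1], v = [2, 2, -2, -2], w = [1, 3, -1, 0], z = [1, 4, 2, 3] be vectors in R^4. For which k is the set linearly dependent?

Dependence holds iff the 4×4 matrix [u v w z] is singular.
The determinant works out to -8*k - 14.
Setting this to zero gives k = -7/4.

k = -7/4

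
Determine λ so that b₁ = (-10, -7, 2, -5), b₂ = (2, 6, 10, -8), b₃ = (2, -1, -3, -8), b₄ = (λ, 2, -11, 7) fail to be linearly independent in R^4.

The vectors are dependent exactly when the determinant of the matrix with rows b₁, b₂, b₃, b₄ vanishes.
The determinant works out to 8360 - 880*λ.
This vanishes exactly when λ = 19/2.

λ = 19/2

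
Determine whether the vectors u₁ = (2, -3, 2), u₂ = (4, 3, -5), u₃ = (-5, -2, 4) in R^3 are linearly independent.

linearly independent

Row-reduce the matrix whose columns are u₁, u₂, u₃.
The reduction yields 3 nonzero rows, so the rank is 3.
Since rank = 3 (the number of vectors), the set is linearly independent.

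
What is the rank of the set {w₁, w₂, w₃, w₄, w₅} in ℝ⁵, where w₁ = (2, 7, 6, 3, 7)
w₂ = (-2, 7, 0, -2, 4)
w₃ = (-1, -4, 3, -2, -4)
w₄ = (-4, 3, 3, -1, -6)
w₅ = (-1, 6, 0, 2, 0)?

rank 5

Form the matrix with w₁, w₂, w₃, w₄, w₅ as columns and reduce.
Exactly 5 pivots survive; hence the rank is 5.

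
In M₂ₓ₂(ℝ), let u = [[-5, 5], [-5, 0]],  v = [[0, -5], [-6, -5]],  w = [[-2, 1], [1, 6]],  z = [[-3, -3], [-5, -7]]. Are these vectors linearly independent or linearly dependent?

Take coordinates with respect to the standard basis {E₁₁, E₁₂, E₂₁, E₂₂}.
Row-reduce the matrix whose columns are u, v, w, z.
The reduction yields 4 nonzero rows, so the rank is 4.
Since rank = 4 (the number of vectors), the set is linearly independent.

linearly independent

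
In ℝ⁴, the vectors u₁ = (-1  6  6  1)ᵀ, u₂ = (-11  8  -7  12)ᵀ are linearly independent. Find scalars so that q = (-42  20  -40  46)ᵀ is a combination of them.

q = -2u₁ + 4u₂

Solve the system with u₁, u₂ as columns and q as the right-hand side.
Row-reducing the augmented matrix gives the unique coefficients (α₁, α₂) = (-2, 4).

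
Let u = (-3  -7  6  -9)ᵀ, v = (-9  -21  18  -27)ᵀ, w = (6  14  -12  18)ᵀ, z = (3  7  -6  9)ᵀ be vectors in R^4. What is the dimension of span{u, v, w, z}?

Row-reduce the 4×4 matrix with these as rows.
There is 1 pivot column, so rank = 1.

1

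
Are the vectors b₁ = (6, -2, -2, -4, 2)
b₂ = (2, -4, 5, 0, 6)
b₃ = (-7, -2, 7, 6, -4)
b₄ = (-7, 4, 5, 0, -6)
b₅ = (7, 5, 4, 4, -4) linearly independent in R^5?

linearly independent

Row-reduce the matrix whose columns are b₁, b₂, b₃, b₄, b₅.
The reduction yields 5 nonzero rows, so the rank is 5.
Since rank = 5 (the number of vectors), the set is linearly independent.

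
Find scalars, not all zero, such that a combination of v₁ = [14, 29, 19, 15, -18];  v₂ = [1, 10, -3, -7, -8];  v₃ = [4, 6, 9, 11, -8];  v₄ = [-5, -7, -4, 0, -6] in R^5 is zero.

v₁ - v₂ - 2v₃ + v₄ = 0

Write the vectors as columns of a matrix and find a nonzero vector in its null space.
A generator of the null space is (1, -1, -2, 1).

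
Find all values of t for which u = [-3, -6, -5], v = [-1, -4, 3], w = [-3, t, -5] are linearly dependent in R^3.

Place the vectors as rows of a 3×3 matrix; dependence ⇔ determinant zero.
Expanding, det = 14*t + 84.
This vanishes exactly when t = -6.

t = -6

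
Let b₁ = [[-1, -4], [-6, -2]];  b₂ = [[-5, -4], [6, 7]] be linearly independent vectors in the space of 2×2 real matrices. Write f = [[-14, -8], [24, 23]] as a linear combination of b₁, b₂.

f = -b₁ + 3b₂

Take coordinate vectors relative to {E₁₁, E₁₂, E₂₁, E₂₂}.
Write f = c₁b₁ + c₂b₂ and equate components.
Back-substitution yields (c₁, c₂) = (-1, 3).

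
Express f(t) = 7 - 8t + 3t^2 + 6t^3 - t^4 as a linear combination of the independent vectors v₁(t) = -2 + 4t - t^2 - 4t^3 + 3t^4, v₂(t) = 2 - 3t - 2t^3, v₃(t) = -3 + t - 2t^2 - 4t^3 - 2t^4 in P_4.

f = -v₁ + v₂ - v₃

Take coordinate vectors relative to {1, t, …, t^4}.
Set up the augmented matrix [v₁ | v₂ | v₃ | f] and row-reduce.
Row-reducing the augmented matrix gives the unique coefficients (a₁, a₂, a₃) = (-1, 1, -1).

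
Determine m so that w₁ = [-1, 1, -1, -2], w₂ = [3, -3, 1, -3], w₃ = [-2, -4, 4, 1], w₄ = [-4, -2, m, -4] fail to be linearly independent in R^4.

m = 16/9

Dependence holds iff the 4×4 matrix [w₁ w₂ w₃ w₄] is singular.
Cofactor expansion gives det = 96 - 54*m.
Setting this to zero gives m = 16/9.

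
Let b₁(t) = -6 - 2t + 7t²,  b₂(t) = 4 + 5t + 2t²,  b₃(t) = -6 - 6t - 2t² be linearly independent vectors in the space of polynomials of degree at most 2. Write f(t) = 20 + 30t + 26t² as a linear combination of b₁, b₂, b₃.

Take coordinate vectors relative to {1, t, t²}.
Set up the augmented matrix [b₁ | b₂ | b₃ | f] and row-reduce.
Back-substitution yields (a₁, a₂, a₃) = (2, 2, -4).

f = 2b₁ + 2b₂ - 4b₃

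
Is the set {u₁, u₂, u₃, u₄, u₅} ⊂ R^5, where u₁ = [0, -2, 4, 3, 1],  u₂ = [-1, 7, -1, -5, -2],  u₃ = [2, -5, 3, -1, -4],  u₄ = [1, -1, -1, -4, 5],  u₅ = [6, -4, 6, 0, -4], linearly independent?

linearly independent

Place the vectors as rows of a 5×5 matrix and reduce to echelon form.
The reduction yields 5 nonzero rows, so the rank is 5.
Since rank = 5 (the number of vectors), the set is linearly independent.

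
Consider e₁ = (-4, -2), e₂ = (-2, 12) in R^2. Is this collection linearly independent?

Place the vectors as rows of a 2×2 matrix and reduce to echelon form.
The reduction yields 2 nonzero rows, so the rank is 2.
Since rank = 2 (the number of vectors), the set is linearly independent.

linearly independent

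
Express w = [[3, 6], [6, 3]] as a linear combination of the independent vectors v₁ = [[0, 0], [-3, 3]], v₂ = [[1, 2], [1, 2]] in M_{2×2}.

Identify each element with its coordinate vector in ℝ⁴ via {E₁₁, E₁₂, E₂₁, E₂₂}.
Set up the augmented matrix [v₁ | v₂ | w] and row-reduce.
The system has the unique solution (α₁, α₂) = (-1, 3).

w = -v₁ + 3v₂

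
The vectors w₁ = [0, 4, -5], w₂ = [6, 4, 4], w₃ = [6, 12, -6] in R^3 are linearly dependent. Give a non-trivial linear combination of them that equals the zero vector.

Row-reduce the matrix with w₁, w₂, w₃ as columns; the null space gives the coefficients.
The free variable yields coefficients (2, 1, -1) (any nonzero multiple also works).

2w₁ + w₂ - w₃ = 0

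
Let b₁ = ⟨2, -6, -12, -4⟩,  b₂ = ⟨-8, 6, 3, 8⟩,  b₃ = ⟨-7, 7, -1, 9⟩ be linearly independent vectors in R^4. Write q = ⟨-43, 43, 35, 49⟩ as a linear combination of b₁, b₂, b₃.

Since b₁, b₂, b₃ are independent, the coefficients expressing q are uniquely determined by a linear system.
The system has the unique solution (α₁, α₂, α₃) = (-2, 4, 1).

q = -2b₁ + 4b₂ + b₃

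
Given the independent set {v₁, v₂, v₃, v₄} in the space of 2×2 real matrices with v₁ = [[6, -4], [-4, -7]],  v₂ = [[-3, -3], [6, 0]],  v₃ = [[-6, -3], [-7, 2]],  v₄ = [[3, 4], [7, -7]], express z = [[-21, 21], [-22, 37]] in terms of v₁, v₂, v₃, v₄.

z = -4v₁ - 4v₂ + v₃ - v₄

Work in coordinates with respect to the standard basis {E₁₁, E₁₂, E₂₁, E₂₂}.
Set up the augmented matrix [v₁ | v₂ | v₃ | v₄ | z] and row-reduce.
Back-substitution yields (a₁, …, a₄) = (-4, -4, 1, -1).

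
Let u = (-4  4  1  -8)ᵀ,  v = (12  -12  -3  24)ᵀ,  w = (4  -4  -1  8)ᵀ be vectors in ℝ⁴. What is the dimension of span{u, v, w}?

dim = 1

Apply Gaussian elimination to the matrix whose rows are u, v, w.
Exactly 1 pivot survives; hence the rank is 1.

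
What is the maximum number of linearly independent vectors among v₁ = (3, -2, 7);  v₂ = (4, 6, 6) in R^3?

Form the matrix with v₁, v₂ as columns and reduce.
Reduction leaves 2 leading entries, giving rank 2.

2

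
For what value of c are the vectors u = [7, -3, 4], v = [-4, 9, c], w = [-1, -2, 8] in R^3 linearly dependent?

Place the vectors as rows of a 3×3 matrix; dependence ⇔ determinant zero.
Expanding, det = 17*c + 476.
This vanishes exactly when c = -28.

c = -28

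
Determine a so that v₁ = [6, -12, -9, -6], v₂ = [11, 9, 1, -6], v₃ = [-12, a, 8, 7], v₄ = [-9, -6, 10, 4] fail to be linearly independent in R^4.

a = -13/4

The set is linearly dependent precisely when det[v₁; v₂; v₃; v₄] = 0.
Expanding, det = 420*a + 1365.
This vanishes exactly when a = -13/4.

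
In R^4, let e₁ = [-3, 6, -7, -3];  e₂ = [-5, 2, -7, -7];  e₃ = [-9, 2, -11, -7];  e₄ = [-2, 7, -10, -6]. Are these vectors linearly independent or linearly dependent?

The matrix [e₁|e₂|e₃|e₄] has determinant 440.
A nonzero determinant means the columns are linearly independent.

linearly independent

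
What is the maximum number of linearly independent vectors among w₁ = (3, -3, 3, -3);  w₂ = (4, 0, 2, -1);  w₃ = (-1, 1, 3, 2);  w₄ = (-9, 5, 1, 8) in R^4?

3

Put the 4×4 matrix [w₁|w₂|w₃|w₄] into echelon form.
Reduction leaves 3 leading entries, giving rank 3.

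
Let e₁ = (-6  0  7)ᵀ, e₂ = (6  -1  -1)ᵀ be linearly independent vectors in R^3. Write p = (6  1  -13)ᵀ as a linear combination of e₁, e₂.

Write p = α₁e₁ + α₂e₂ and equate components.
Back-substitution yields (α₁, α₂) = (-2, -1).

p = -2e₁ - e₂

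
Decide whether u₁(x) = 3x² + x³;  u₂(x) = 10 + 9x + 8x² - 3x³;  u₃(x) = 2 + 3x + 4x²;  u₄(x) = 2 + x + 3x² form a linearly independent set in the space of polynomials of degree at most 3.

Write each element as a coordinate vector in ℝ⁴ using {1, x, …, x³}.
Place the vectors as rows of a 4×4 matrix and reduce to echelon form.
The reduction yields 3 nonzero rows, so the rank is 3.
Since rank 3 < 4, the set is linearly dependent.
Indeed 3u₁ + u₂ - 2u₃ - 3u₄ = 0.

linearly dependent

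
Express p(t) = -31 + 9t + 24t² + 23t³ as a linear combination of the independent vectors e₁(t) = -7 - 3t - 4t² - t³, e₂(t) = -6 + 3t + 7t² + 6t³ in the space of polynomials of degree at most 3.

p = e₁ + 4e₂

Work in coordinates with respect to the standard basis {1, t, …, t³}.
Since e₁, e₂ are independent, the coefficients expressing p are uniquely determined by a linear system.
Row-reducing the augmented matrix gives the unique coefficients (α₁, α₂) = (1, 4).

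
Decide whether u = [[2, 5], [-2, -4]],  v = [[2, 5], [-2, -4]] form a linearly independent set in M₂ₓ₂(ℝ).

linearly dependent

Take coordinates with respect to the standard basis {E₁₁, E₁₂, E₂₁, E₂₂}.
Place the vectors as rows of a 2×4 matrix and reduce to echelon form.
The reduction yields 1 nonzero row, so the rank is 1.
Since rank 1 < 2, the set is linearly dependent.
Indeed u - v = 0.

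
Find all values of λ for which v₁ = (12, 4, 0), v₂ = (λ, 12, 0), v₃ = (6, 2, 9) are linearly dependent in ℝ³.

Place the vectors as rows of a 3×3 matrix; dependence ⇔ determinant zero.
Expanding, det = 1296 - 36*λ.
This vanishes exactly when λ = 36.

λ = 36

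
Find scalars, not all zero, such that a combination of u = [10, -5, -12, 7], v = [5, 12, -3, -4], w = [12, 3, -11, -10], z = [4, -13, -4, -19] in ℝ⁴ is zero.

u + 2v - 2w + z = 0

Write the vectors as columns of a matrix and find a nonzero vector in its null space.
The free variable yields coefficients (1, 2, -2, 1) (any nonzero multiple also works).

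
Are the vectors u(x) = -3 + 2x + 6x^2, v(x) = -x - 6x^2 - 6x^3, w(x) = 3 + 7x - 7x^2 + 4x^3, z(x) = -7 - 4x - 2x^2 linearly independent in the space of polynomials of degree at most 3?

linearly independent

Write each element as a coordinate vector in ℝ⁴ using {1, x, …, x^3}.
Form the 4×4 matrix with these as columns; its determinant is -3180.
A nonzero determinant means the columns are linearly independent.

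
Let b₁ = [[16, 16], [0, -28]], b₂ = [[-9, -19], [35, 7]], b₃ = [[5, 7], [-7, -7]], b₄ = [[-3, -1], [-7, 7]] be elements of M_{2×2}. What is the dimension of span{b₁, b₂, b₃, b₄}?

dim = 2

Use coordinates relative to {E₁₁, E₁₂, E₂₁, E₂₂}.
Put the 4×4 matrix [b₁|b₂|b₃|b₄] into echelon form.
Exactly 2 pivots survive; hence the rank is 2.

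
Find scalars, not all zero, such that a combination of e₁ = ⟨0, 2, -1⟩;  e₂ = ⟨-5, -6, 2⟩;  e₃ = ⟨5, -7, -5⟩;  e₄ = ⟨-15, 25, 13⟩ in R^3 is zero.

Row-reduce the matrix with e₁, e₂, e₃, e₄ as columns; the null space gives the coefficients.
The free variable yields coefficients (2, 0, -3, -1) (any nonzero multiple also works).

2e₁ - 3e₃ - e₄ = 0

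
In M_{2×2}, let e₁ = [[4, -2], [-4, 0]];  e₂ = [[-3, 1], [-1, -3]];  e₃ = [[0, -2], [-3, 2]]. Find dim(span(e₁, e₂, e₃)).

Use coordinates relative to {E₁₁, E₁₂, E₂₁, E₂₂}.
Apply Gaussian elimination to the matrix whose rows are e₁, e₂, e₃.
The echelon form has 3 nonzero rows, so the rank is 3.

3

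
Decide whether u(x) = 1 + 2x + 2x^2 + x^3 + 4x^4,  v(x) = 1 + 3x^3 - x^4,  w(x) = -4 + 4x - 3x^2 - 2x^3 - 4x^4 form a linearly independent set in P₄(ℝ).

linearly independent

Take coordinates with respect to the standard basis {1, x, …, x^4}.
Place the vectors as rows of a 3×5 matrix and reduce to echelon form.
The reduction yields 3 nonzero rows, so the rank is 3.
Since rank = 3 (the number of vectors), the set is linearly independent.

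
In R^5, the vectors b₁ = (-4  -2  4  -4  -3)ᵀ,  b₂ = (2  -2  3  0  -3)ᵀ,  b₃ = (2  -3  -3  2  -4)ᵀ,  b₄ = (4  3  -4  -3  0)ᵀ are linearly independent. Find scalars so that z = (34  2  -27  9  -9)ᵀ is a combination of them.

Write z = c₁b₁ + … + c₄b₄ and equate components.
Row-reducing the augmented matrix gives the unique coefficients (c₁, …, c₄) = (-3, 2, 3, 3).

z = -3b₁ + 2b₂ + 3b₃ + 3b₄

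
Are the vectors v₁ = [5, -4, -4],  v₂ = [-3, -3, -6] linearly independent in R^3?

Row-reduce the matrix whose columns are v₁, v₂.
The reduction yields 2 nonzero rows, so the rank is 2.
Since rank = 2 (the number of vectors), the set is linearly independent.

linearly independent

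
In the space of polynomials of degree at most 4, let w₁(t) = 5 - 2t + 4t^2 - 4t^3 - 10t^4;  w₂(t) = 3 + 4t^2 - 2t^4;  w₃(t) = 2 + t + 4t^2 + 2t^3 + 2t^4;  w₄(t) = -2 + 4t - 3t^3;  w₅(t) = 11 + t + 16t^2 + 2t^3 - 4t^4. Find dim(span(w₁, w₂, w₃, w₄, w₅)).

Pass to coordinate vectors with respect to the basis {1, t, …, t^4}.
Form the matrix with w₁, w₂, w₃, w₄, w₅ as columns and reduce.
There are 3 pivot columns, so rank = 3.

dim = 3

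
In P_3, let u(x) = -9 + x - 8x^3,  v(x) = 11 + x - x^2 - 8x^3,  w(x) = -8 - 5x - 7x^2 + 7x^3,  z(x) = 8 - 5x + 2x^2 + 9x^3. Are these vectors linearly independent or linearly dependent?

linearly independent

Take coordinates with respect to the standard basis {1, x, …, x^3}.
The matrix [u|v|w|z] has determinant -6082.
A nonzero determinant means the columns are linearly independent.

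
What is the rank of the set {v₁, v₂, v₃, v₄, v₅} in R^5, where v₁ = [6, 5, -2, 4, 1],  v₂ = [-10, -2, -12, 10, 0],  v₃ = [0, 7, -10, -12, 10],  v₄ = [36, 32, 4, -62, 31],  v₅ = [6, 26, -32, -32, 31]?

Put the 5×5 matrix [v₁|v₂|v₃|v₄|v₅] into echelon form.
The echelon form has 3 nonzero rows, so the rank is 3.

rank 3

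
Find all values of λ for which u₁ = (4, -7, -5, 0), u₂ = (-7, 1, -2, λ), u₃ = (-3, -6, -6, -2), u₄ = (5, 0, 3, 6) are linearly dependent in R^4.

λ = -14/3

Place the vectors as rows of a 4×4 matrix; dependence ⇔ determinant zero.
Expanding, det = -75*λ - 350.
This vanishes exactly when λ = -14/3.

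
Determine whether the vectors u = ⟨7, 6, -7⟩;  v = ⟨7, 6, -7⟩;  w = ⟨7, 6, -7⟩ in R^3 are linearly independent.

The matrix [u|v|w] has determinant 0.
A zero determinant means the columns are linearly dependent.
Indeed u - v = 0.

linearly dependent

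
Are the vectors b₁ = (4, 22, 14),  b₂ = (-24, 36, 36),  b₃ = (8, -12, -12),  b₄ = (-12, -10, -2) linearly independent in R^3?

linearly dependent

There are 4 vectors in a 3-dimensional space, so they cannot be linearly independent.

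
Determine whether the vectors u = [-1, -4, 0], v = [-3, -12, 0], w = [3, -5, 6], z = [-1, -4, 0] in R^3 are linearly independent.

linearly dependent

There are 4 vectors in a 3-dimensional space, so they cannot be linearly independent.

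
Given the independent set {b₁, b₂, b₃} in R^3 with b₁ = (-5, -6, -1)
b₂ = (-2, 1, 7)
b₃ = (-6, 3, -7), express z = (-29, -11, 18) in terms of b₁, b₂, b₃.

z = 3b₁ + 4b₂ + b₃

Since b₁, b₂, b₃ are independent, the coefficients expressing z are uniquely determined by a linear system.
Row-reducing the augmented matrix gives the unique coefficients (c₁, c₂, c₃) = (3, 4, 1).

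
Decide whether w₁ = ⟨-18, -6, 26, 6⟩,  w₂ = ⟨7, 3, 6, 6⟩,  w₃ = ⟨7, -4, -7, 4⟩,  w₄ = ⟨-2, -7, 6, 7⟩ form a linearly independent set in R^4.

The matrix [w₁|w₂|w₃|w₄] has determinant 0.
A zero determinant means the columns are linearly dependent.

linearly dependent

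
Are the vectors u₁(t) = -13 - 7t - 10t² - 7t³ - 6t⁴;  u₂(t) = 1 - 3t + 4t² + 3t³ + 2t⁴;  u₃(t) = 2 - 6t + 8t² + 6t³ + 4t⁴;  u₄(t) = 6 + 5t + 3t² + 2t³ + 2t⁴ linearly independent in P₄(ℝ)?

Write each element as a coordinate vector in ℝ⁵ using {1, t, …, t⁴}.
One vector is a scalar multiple of another, so the set is dependent.

linearly dependent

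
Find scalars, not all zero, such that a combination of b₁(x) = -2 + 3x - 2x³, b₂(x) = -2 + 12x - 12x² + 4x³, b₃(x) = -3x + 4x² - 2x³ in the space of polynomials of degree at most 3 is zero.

Write each element as a vector in ℝ⁴ using {1, x, …, x³}.
Set up α₁b₁ + … + α₃b₃ = 0 and solve the homogeneous system.
A generator of the null space is (1, -1, -3).

b₁ - b₂ - 3b₃ = 0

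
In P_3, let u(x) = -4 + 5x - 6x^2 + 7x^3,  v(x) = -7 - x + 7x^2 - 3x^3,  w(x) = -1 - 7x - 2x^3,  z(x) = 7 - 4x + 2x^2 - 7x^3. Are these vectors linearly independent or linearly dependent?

Take coordinates with respect to the standard basis {1, x, …, x^3}.
Form the 4×4 matrix with these as columns; its determinant is 1122.
A nonzero determinant means the columns are linearly independent.

linearly independent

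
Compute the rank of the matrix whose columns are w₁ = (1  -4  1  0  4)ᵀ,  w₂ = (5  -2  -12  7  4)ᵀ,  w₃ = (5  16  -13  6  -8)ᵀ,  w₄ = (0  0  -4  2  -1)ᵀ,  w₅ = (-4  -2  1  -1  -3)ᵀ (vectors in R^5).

rank 3

Row-reduce the 5×5 matrix with these as rows.
Reduction leaves 3 leading entries, giving rank 3.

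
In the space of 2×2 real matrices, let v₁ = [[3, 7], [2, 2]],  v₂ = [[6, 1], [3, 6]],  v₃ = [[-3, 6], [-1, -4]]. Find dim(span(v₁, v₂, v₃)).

2

Pass to coordinate vectors with respect to the basis {E₁₁, E₁₂, E₂₁, E₂₂}.
Apply Gaussian elimination to the matrix whose rows are v₁, v₂, v₃.
Reduction leaves 2 leading entries, giving rank 2.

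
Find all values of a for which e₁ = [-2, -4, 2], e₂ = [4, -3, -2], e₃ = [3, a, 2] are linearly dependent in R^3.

a = -43/2

The vectors are dependent exactly when the determinant of the matrix with rows e₁, e₂, e₃ vanishes.
The determinant works out to 4*a + 86.
Setting this to zero gives a = -43/2.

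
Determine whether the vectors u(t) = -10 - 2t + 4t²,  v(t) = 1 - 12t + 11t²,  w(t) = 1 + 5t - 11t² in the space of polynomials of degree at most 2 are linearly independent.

Take coordinates with respect to the standard basis {1, t, t²}.
The matrix [u|v|w] has determinant -746.
A nonzero determinant means the columns are linearly independent.

linearly independent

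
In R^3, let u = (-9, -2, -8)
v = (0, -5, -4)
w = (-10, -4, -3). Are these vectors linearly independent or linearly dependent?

linearly independent

Form the 3×3 matrix with these as columns; its determinant is 329.
A nonzero determinant means the columns are linearly independent.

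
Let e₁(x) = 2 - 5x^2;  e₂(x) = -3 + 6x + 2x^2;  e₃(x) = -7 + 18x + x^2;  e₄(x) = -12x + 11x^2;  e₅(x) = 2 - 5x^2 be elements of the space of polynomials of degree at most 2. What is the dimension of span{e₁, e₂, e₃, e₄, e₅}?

dim = 2

Pass to coordinate vectors with respect to the basis {1, x, x^2}.
Form the matrix with e₁, e₂, e₃, e₄, e₅ as columns and reduce.
There are 2 pivot columns, so rank = 2.
(With 5 elements in a 3-dimensional space the rank is at most 3.)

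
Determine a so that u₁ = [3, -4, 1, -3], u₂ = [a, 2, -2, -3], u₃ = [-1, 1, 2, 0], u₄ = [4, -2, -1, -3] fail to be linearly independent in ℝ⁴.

Place the vectors as rows of a 4×4 matrix; dependence ⇔ determinant zero.
Expanding, det = 81 - 18*a.
This vanishes exactly when a = 9/2.

a = 9/2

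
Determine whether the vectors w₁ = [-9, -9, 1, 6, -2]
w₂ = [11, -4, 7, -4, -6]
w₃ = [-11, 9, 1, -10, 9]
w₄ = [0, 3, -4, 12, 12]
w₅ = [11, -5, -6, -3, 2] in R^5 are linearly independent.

linearly independent

The matrix [w₁|w₂|w₃|w₄|w₅] has determinant 357864.
A nonzero determinant means the columns are linearly independent.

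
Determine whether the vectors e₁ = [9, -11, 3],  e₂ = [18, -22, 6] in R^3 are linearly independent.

Row-reduce the matrix whose columns are e₁, e₂.
The reduction yields 1 nonzero row, so the rank is 1.
Since rank 1 < 2, the set is linearly dependent.

linearly dependent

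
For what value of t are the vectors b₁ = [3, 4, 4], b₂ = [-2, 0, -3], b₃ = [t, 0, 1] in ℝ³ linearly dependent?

The vectors are dependent exactly when the determinant of the matrix with rows b₁, b₂, b₃ vanishes.
Cofactor expansion gives det = 8 - 12*t.
Solving 8 - 12*t = 0 yields t = 2/3.

t = 2/3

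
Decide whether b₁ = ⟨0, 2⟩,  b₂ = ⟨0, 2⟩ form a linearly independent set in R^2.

linearly dependent

Form the 2×2 matrix with these as columns; its determinant is 0.
A zero determinant means the columns are linearly dependent.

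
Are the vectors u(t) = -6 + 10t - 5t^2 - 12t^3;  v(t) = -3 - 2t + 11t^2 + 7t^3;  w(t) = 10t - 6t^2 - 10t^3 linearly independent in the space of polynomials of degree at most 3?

linearly independent

Take coordinates with respect to the standard basis {1, t, …, t^3}.
Place the vectors as rows of a 3×4 matrix and reduce to echelon form.
The reduction yields 3 nonzero rows, so the rank is 3.
Since rank = 3 (the number of vectors), the set is linearly independent.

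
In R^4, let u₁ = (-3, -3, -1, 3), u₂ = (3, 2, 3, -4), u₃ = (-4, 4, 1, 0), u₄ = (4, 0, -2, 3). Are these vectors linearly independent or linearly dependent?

linearly independent

The matrix [u₁|u₂|u₃|u₄] has determinant 197.
A nonzero determinant means the columns are linearly independent.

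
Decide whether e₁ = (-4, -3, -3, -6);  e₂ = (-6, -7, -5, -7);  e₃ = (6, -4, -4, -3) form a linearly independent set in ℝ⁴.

Row-reduce the matrix whose columns are e₁, e₂, e₃.
The reduction yields 3 nonzero rows, so the rank is 3.
Since rank = 3 (the number of vectors), the set is linearly independent.

linearly independent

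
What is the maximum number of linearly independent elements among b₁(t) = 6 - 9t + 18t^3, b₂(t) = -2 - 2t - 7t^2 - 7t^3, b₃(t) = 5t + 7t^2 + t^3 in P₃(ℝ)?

Pass to coordinate vectors with respect to the basis {1, t, …, t^3}.
Row-reduce the 3×4 matrix with these as rows.
Exactly 2 pivots survive; hence the rank is 2.

2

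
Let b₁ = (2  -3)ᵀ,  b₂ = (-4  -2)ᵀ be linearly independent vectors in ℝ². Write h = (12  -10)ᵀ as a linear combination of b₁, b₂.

h = 4b₁ - b₂

Since b₁, b₂ are independent, the coefficients expressing h are uniquely determined by a linear system.
Back-substitution yields (α₁, α₂) = (4, -1).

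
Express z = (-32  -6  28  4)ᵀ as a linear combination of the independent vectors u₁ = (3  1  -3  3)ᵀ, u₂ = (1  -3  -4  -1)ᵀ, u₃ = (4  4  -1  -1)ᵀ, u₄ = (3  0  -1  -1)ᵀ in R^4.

Solve the system with u₁, u₂, u₃, u₄ as columns and z as the right-hand side.
Row-reducing the augmented matrix gives the unique coefficients (c₁, …, c₄) = (-2, -4, -4, -2).

z = -2u₁ - 4u₂ - 4u₃ - 2u₄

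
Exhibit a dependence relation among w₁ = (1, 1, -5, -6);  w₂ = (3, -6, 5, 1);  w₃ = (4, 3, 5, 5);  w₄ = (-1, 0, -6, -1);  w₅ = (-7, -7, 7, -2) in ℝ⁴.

Row-reduce the matrix with w₁, w₂, w₃, w₄, w₅ as columns; the null space gives the coefficients.
The free variable yields coefficients (1, 0, 2, 2, 1) (any nonzero multiple also works).

w₁ + 2w₃ + 2w₄ + w₅ = 0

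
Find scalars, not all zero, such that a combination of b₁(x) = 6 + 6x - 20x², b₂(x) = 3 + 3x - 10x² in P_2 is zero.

b₁ - 2b₂ = 0

Take coordinates with respect to {1, x, x²}.
Write the vectors as columns of a matrix and find a nonzero vector in its null space.
The free variable yields coefficients (1, -2) (any nonzero multiple also works).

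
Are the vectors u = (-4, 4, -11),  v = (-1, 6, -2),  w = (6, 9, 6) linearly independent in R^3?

linearly independent

Form the 3×3 matrix with these as columns; its determinant is 255.
A nonzero determinant means the columns are linearly independent.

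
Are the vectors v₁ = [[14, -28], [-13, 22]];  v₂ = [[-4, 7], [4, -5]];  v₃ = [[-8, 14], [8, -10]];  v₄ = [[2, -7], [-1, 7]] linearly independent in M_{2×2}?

linearly dependent

Take coordinates with respect to the standard basis {E₁₁, E₁₂, E₂₁, E₂₂}.
Place the vectors as rows of a 4×4 matrix and reduce to echelon form.
The reduction yields 2 nonzero rows, so the rank is 2.
Since rank 2 < 4, the set is linearly dependent.
Indeed 2v₂ - v₃ = 0.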